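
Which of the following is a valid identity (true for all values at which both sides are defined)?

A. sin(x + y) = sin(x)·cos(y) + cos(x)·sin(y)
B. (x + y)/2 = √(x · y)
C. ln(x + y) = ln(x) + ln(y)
A

A: holds — e.g. at (4, 5), both sides equal sin(9) ≈ 0.4121.
B: fails at (2, 4) — LHS = 3, RHS = 2·√(2) ≈ 2.828.
C: fails at (3, 5) — LHS = ln(8) ≈ 2.079, RHS = ln(3) + ln(5) ≈ 2.708.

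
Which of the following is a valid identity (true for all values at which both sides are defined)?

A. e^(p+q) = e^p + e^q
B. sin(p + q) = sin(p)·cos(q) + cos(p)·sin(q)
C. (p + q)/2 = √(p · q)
B

A: fails at (2, 7) — LHS = e^9 ≈ 8103, RHS = e^2 + e^7 ≈ 1104.
B: holds — e.g. at (6, 7), both sides equal sin(13) ≈ 0.4202.
C: fails at (3, 5) — LHS = 4, RHS = √(15) ≈ 3.873.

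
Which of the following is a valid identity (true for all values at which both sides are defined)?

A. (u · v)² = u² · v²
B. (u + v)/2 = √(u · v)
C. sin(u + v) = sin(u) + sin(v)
A

A: holds — e.g. at (2, 3), both sides equal 36.
B: fails at (3, 4) — LHS = 7/2, RHS = 2·√(3) ≈ 3.464.
C: fails at (1, 5) — LHS = sin(6) ≈ -0.2794, RHS = sin(5) + sin(1) ≈ -0.1175.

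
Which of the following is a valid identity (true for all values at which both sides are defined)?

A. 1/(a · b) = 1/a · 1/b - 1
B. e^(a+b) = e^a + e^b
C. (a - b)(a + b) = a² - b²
C

A: fails at (6, 7) — LHS = 1/42, RHS = -41/42.
B: fails at (1, 2) — LHS = e^3 ≈ 20.09, RHS = e + e^2 ≈ 10.11.
C: holds — e.g. at (1, 4), both sides equal -15.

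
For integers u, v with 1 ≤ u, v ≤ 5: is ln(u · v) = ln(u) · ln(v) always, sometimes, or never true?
It holds at (u, v) = (1, 1) (both sides equal 0), but fails at (u, v) = (4, 1) (LHS = ln(4) ≈ 1.386, RHS = 0).

Answer: Sometimes true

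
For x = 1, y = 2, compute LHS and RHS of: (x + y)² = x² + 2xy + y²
LHS = (1 + 2)² = 9
RHS = 1² + 2·1·2 + 2² = 9

LHS = RHS: the two sides agree.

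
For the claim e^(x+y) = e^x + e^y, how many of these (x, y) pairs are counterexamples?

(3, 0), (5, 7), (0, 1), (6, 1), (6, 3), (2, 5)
6

Testing each pair:
(3, 0): LHS = e^3 ≈ 20.09, RHS = 1 + e^3 ≈ 21.09 → counterexample
(5, 7): LHS = e^12 ≈ 162754.8, RHS = e^5 + e^7 ≈ 1245 → counterexample
(0, 1): LHS = e ≈ 2.718, RHS = 1 + e ≈ 3.718 → counterexample
(6, 1): LHS = e^7 ≈ 1097, RHS = e + e^6 ≈ 406.1 → counterexample
(6, 3): LHS = e^9 ≈ 8103, RHS = e^3 + e^6 ≈ 423.5 → counterexample
(2, 5): LHS = e^7 ≈ 1097, RHS = e^2 + e^5 ≈ 155.8 → counterexample

That makes 6 counterexamples.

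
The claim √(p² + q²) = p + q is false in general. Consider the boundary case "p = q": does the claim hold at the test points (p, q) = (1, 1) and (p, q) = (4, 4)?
No, fails at both test points

At (1, 1): LHS = √(2) ≈ 1.414 ≠ RHS = 2
At (4, 4): LHS = 4·√(2) ≈ 5.657 ≠ RHS = 8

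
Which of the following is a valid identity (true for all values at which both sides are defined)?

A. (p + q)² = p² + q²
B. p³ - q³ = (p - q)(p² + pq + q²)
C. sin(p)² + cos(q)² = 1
B

A: fails at (2, 4) — LHS = 36, RHS = 20.
B: holds — e.g. at (0, 1), both sides equal -1.
C: fails at (2, 3) — LHS = sin(2)² + cos(3)² ≈ 1.807, RHS = 1.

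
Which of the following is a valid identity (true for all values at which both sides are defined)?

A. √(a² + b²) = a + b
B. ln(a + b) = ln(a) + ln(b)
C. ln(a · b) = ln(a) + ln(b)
C

A: fails at (1, 1) — LHS = √(2) ≈ 1.414, RHS = 2.
B: fails at (2, 4) — LHS = ln(6) ≈ 1.792, RHS = ln(2) + ln(4) ≈ 2.079.
C: holds — e.g. at (2, 5), both sides equal ln(10) ≈ 2.303.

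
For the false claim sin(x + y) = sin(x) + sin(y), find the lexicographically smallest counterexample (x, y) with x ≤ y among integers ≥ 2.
Substituting (2, 2) into the claim:
LHS = sin(2 + 2) = sin(4) ≈ -0.7568
RHS = sin(2) + sin(2) = 2·sin(2) ≈ 1.819

Since LHS ≠ RHS, this pair disproves the claim, and no lexicographically smaller pair (x ≤ y, integers ≥ 2) does.

For instance (4, 8) is also a counterexample (LHS = sin(12) ≈ -0.5366, RHS = sin(4) + sin(8) ≈ 0.2326), but it's lexicographically larger.

Answer: (x, y) = (2, 2)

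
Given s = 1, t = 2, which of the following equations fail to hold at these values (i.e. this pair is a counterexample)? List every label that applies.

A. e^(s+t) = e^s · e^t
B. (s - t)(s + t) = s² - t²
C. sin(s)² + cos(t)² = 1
Evaluating each claim at the given values:
A. LHS = e^3 ≈ 20.09, RHS = e^3 ≈ 20.09 → holds here (LHS = RHS)
B. LHS = -3, RHS = -3 → holds here (LHS = RHS)
C. LHS = cos(2)² + sin(1)² ≈ 0.8813, RHS = 1 → fails here (LHS ≠ RHS)

Answer: C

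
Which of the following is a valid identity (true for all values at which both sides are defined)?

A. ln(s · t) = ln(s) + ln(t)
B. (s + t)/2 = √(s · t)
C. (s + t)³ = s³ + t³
A

A: holds — e.g. at (4, 5), both sides equal ln(20) ≈ 2.996.
B: fails at (3, 4) — LHS = 7/2, RHS = 2·√(3) ≈ 3.464.
C: fails at (1, 2) — LHS = 27, RHS = 9.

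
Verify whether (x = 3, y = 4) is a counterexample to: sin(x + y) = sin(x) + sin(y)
Yes

Substituting x = 3, y = 4:
LHS = sin(3 + 4) = sin(7) ≈ 0.657
RHS = sin(3) + sin(4) ≈ -0.6157

Since LHS ≠ RHS, this pair disproves the claim.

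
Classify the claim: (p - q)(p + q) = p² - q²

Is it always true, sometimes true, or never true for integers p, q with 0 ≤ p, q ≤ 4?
The identity holds for every pair in the range. For instance at (p, q) = (0, 0): both sides equal 0.

Answer: Always true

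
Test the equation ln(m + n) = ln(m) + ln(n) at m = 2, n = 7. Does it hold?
Substituting m = 2, n = 7:

LHS = ln(2 + 7) = ln(9) ≈ 2.197
RHS = ln(2) + ln(7) ≈ 2.639

LHS ≠ RHS, so the equation does not hold at this point.

Answer: Fails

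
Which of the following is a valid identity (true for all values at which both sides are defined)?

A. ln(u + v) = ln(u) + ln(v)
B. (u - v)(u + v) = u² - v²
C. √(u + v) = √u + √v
A: fails at (4, 4) — LHS = ln(8) ≈ 2.079, RHS = 2·ln(4) ≈ 2.773.
B: holds — e.g. at (3, 7), both sides equal -40.
C: fails at (2, 2) — LHS = 2, RHS = 2·√(2) ≈ 2.828.

Answer: B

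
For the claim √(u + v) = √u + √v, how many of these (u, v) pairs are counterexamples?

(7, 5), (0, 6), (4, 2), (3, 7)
Testing each pair:
(7, 5): LHS = 2·√(3) ≈ 3.464, RHS = √(5) + √(7) ≈ 4.882 → counterexample
(0, 6): LHS = √(6) ≈ 2.449, RHS = √(6) ≈ 2.449 → satisfies claim
(4, 2): LHS = √(6) ≈ 2.449, RHS = √(2) + 2 ≈ 3.414 → counterexample
(3, 7): LHS = √(10) ≈ 3.162, RHS = √(3) + √(7) ≈ 4.378 → counterexample

That makes 3 counterexamples.

Answer: 3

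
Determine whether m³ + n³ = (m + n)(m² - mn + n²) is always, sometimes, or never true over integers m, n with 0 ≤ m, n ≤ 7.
Always true

The identity holds for every pair in the range. For instance at (m, n) = (4, 6): both sides equal 280.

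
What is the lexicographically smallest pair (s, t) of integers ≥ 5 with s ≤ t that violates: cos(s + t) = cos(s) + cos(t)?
(s, t) = (5, 5)

Substituting (5, 5) into the claim:
LHS = cos(5 + 5) = cos(10) ≈ -0.8391
RHS = cos(5) + cos(5) = 2·cos(5) ≈ 0.5673

Since LHS ≠ RHS, this pair disproves the claim, and no lexicographically smaller pair (s ≤ t, integers ≥ 5) does.

For instance (8, 11) is also a counterexample (LHS = cos(19) ≈ 0.9887, RHS = cos(8) + cos(11) ≈ -0.1411), but it's lexicographically larger.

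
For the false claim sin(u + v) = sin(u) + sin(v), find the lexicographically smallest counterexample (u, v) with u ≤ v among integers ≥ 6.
(u, v) = (6, 6)

Substituting (6, 6) into the claim:
LHS = sin(6 + 6) = sin(12) ≈ -0.5366
RHS = sin(6) + sin(6) = 2·sin(6) ≈ -0.5588

Since LHS ≠ RHS, this pair disproves the claim, and no lexicographically smaller pair (u ≤ v, integers ≥ 6) does.

For instance (9, 10) is also a counterexample (LHS = sin(19) ≈ 0.1499, RHS = sin(10) + sin(9) ≈ -0.1319), but it's lexicographically larger.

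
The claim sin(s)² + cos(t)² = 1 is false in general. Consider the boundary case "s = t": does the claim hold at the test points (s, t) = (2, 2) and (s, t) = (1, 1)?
Yes, holds at both test points

At (2, 2): LHS = cos(2)² + sin(2)² = 1, RHS = 1 → equal
At (1, 1): LHS = cos(1)² + sin(1)² = 1, RHS = 1 → equal

So the claim does hold at both of these boundary points, even though it is not an identity.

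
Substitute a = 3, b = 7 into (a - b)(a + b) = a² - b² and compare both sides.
LHS = (3 - 7)(3 + 7) = -40
RHS = 3² - 7² = -40

LHS = RHS: the two sides agree.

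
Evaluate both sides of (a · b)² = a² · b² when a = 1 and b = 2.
LHS = (1 · 2)² = 4
RHS = 1² · 2² = 4

LHS = RHS: the two sides agree.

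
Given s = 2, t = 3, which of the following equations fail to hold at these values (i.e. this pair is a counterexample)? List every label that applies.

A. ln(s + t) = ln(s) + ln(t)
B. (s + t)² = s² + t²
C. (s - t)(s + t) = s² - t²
Evaluating each claim at the given values:
A. LHS = ln(5) ≈ 1.609, RHS = ln(2) + ln(3) ≈ 1.792 → fails here (LHS ≠ RHS)
B. LHS = 25, RHS = 13 → fails here (LHS ≠ RHS)
C. LHS = -5, RHS = -5 → holds here (LHS = RHS)

Answer: A, B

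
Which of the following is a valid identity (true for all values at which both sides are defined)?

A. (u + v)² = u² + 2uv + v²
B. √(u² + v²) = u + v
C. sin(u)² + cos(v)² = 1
A: holds — e.g. at (2, 7), both sides equal 81.
B: fails at (4, 6) — LHS = 2·√(13) ≈ 7.211, RHS = 10.
C: fails at (3, 5) — LHS = sin(3)² + cos(5)² ≈ 0.1004, RHS = 1.

Answer: A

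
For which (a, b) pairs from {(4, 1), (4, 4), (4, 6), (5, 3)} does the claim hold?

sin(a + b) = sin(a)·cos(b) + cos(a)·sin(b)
Testing each pair:
(4, 1): LHS = sin(5) ≈ -0.9589, RHS = sin(1)·cos(4) + sin(4)·cos(1) ≈ -0.9589 → holds
(4, 4): LHS = sin(8) ≈ 0.9894, RHS = 2·sin(4)·cos(4) ≈ 0.9894 → holds
(4, 6): LHS = sin(10) ≈ -0.544, RHS = sin(4)·cos(6) + sin(6)·cos(4) ≈ -0.544 → holds
(5, 3): LHS = sin(8) ≈ 0.9894, RHS = sin(3)·cos(5) + sin(5)·cos(3) ≈ 0.9894 → holds

Every pair satisfies the claim.

Answer: All pairs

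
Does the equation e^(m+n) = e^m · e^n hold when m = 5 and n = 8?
Substituting m = 5, n = 8:

LHS = e^(5+8) = e^13 ≈ 442413.4
RHS = e^5 · e^8 = e^13 ≈ 442413.4

LHS = RHS, so the equation holds at this point.

Answer: Holds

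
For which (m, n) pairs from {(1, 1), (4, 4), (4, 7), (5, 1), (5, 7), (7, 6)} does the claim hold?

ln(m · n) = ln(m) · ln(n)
(1, 1)

Testing each pair:
(1, 1): LHS = 0, RHS = 0 → holds
(4, 4): LHS = ln(16) ≈ 2.773, RHS = ln(4)² ≈ 1.922 → fails
(4, 7): LHS = ln(28) ≈ 3.332, RHS = ln(4)·ln(7) ≈ 2.698 → fails
(5, 1): LHS = ln(5) ≈ 1.609, RHS = 0 → fails
(5, 7): LHS = ln(35) ≈ 3.555, RHS = ln(5)·ln(7) ≈ 3.132 → fails
(7, 6): LHS = ln(42) ≈ 3.738, RHS = ln(6)·ln(7) ≈ 3.487 → fails

1 of 6 pairs satisfies the claim.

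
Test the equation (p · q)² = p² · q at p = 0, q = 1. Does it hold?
Substituting p = 0, q = 1:

LHS = (0 · 1)² = 0
RHS = 0² · 1 = 0

LHS = RHS, so the equation holds at this point.

Answer: Holds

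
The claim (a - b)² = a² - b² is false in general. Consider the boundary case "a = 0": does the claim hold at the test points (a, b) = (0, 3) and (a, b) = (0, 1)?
At (0, 3): LHS = 9 ≠ RHS = -9
At (0, 1): LHS = 1 ≠ RHS = -1

Answer: No, fails at both test points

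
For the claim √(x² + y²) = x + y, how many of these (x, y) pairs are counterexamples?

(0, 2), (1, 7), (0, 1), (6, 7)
Testing each pair:
(0, 2): LHS = 2, RHS = 2 → satisfies claim
(1, 7): LHS = 5·√(2) ≈ 7.071, RHS = 8 → counterexample
(0, 1): LHS = 1, RHS = 1 → satisfies claim
(6, 7): LHS = √(85) ≈ 9.22, RHS = 13 → counterexample

That makes 2 counterexamples.

Answer: 2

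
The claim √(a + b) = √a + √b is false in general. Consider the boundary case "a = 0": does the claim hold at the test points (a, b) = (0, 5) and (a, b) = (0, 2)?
Yes, holds at both test points

At (0, 5): LHS = √(5) ≈ 2.236, RHS = √(5) ≈ 2.236 → equal
At (0, 2): LHS = √(2) ≈ 1.414, RHS = √(2) ≈ 1.414 → equal

So the claim does hold at both of these boundary points, even though it is not an identity.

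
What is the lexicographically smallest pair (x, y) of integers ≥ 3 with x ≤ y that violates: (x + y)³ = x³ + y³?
(x, y) = (3, 3)

Substituting (3, 3) into the claim:
LHS = (3 + 3)³ = 216
RHS = 3³ + 3³ = 54

Since LHS ≠ RHS, this pair disproves the claim, and no lexicographically smaller pair (x ≤ y, integers ≥ 3) does.

For instance (9, 9) is also a counterexample (LHS = 5832, RHS = 1458), but it's lexicographically larger.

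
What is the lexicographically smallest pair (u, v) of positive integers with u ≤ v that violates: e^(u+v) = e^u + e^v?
Substituting (1, 1) into the claim:
LHS = e^(1+1) = e^2 ≈ 7.389
RHS = e^1 + e^1 = 2·e ≈ 5.437

Since LHS ≠ RHS, this pair disproves the claim, and no lexicographically smaller pair (u ≤ v, positive integers) does.

For instance (8, 8) is also a counterexample (LHS = e^16 ≈ 8886110.5, RHS = 2·e^8 ≈ 5962), but it's lexicographically larger.

Answer: (u, v) = (1, 1)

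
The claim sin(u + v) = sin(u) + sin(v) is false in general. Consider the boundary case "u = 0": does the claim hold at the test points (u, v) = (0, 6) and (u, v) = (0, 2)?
At (0, 6): LHS = sin(6) ≈ -0.2794, RHS = sin(6) ≈ -0.2794 → equal
At (0, 2): LHS = sin(2) ≈ 0.9093, RHS = sin(2) ≈ 0.9093 → equal

So the claim does hold at both of these boundary points, even though it is not an identity.

Answer: Yes, holds at both test points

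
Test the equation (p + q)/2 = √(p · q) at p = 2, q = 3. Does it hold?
Fails

Substituting p = 2, q = 3:

LHS = (2 + 3)/2 = 5/2
RHS = √(2 · 3) = √(6) ≈ 2.449

LHS ≠ RHS, so the equation does not hold at this point.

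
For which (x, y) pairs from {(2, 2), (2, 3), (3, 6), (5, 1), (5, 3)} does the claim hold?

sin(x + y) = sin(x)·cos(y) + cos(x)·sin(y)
All pairs

Testing each pair:
(2, 2): LHS = sin(4) ≈ -0.7568, RHS = 2·sin(2)·cos(2) ≈ -0.7568 → holds
(2, 3): LHS = sin(5) ≈ -0.9589, RHS = sin(2)·cos(3) + sin(3)·cos(2) ≈ -0.9589 → holds
(3, 6): LHS = sin(9) ≈ 0.4121, RHS = sin(3)·cos(6) + sin(6)·cos(3) ≈ 0.4121 → holds
(5, 1): LHS = sin(6) ≈ -0.2794, RHS = sin(5)·cos(1) + sin(1)·cos(5) ≈ -0.2794 → holds
(5, 3): LHS = sin(8) ≈ 0.9894, RHS = sin(3)·cos(5) + sin(5)·cos(3) ≈ 0.9894 → holds

Every pair satisfies the claim.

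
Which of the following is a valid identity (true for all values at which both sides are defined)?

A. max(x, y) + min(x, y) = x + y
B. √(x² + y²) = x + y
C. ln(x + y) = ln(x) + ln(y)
A: holds — e.g. at (1, 2), both sides equal 3.
B: fails at (1, 4) — LHS = √(17) ≈ 4.123, RHS = 5.
C: fails at (1, 2) — LHS = ln(3) ≈ 1.099, RHS = ln(2) ≈ 0.6931.

Answer: A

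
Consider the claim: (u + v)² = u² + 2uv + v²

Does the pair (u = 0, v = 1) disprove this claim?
No

Substituting u = 0, v = 1:
LHS = (0 + 1)² = 1
RHS = 0² + 2·0·1 + 1² = 1

The sides agree, so this pair does not disprove the claim.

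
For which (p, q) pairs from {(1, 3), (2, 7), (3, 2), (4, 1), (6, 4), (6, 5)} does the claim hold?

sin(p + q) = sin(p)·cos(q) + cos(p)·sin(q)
All pairs

Testing each pair:
(1, 3): LHS = sin(4) ≈ -0.7568, RHS = sin(1)·cos(3) + sin(3)·cos(1) ≈ -0.7568 → holds
(2, 7): LHS = sin(9) ≈ 0.4121, RHS = sin(7)·cos(2) + sin(2)·cos(7) ≈ 0.4121 → holds
(3, 2): LHS = sin(5) ≈ -0.9589, RHS = sin(2)·cos(3) + sin(3)·cos(2) ≈ -0.9589 → holds
(4, 1): LHS = sin(5) ≈ -0.9589, RHS = sin(1)·cos(4) + sin(4)·cos(1) ≈ -0.9589 → holds
(6, 4): LHS = sin(10) ≈ -0.544, RHS = sin(4)·cos(6) + sin(6)·cos(4) ≈ -0.544 → holds
(6, 5): LHS = sin(11) ≈ -1, RHS = sin(5)·cos(6) + sin(6)·cos(5) ≈ -1 → holds

Every pair satisfies the claim.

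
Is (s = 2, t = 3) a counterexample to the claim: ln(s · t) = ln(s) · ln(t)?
Yes

Substituting s = 2, t = 3:
LHS = ln(2 · 3) = ln(6) ≈ 1.792
RHS = ln(2) · ln(3) ≈ 0.7615

Since LHS ≠ RHS, this pair disproves the claim.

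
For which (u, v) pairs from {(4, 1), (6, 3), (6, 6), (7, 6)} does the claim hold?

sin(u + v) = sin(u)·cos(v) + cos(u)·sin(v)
Testing each pair:
(4, 1): LHS = sin(5) ≈ -0.9589, RHS = sin(1)·cos(4) + sin(4)·cos(1) ≈ -0.9589 → holds
(6, 3): LHS = sin(9) ≈ 0.4121, RHS = sin(3)·cos(6) + sin(6)·cos(3) ≈ 0.4121 → holds
(6, 6): LHS = sin(12) ≈ -0.5366, RHS = 2·sin(6)·cos(6) ≈ -0.5366 → holds
(7, 6): LHS = sin(13) ≈ 0.4202, RHS = sin(6)·cos(7) + sin(7)·cos(6) ≈ 0.4202 → holds

Every pair satisfies the claim.

Answer: All pairs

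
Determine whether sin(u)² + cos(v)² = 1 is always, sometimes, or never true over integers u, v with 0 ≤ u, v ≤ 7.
It holds at (u, v) = (2, 2) (both sides equal 1), but fails at (u, v) = (6, 7) (LHS = sin(6)² + cos(7)² ≈ 0.6464, RHS = 1).

Answer: Sometimes true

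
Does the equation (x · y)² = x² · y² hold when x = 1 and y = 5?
Holds

Substituting x = 1, y = 5:

LHS = (1 · 5)² = 25
RHS = 1² · 5² = 25

LHS = RHS, so the equation holds at this point.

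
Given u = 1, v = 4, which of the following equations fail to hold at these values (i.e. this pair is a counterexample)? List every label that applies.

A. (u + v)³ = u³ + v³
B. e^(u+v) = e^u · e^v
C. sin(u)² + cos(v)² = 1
Evaluating each claim at the given values:
A. LHS = 125, RHS = 65 → fails here (LHS ≠ RHS)
B. LHS = e^5 ≈ 148.4, RHS = e^5 ≈ 148.4 → holds here (LHS = RHS)
C. LHS = cos(4)² + sin(1)² ≈ 1.135, RHS = 1 → fails here (LHS ≠ RHS)

Answer: A, C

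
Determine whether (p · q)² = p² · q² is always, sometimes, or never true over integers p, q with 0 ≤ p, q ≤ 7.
The identity holds for every pair in the range. For instance at (p, q) = (4, 7): both sides equal 784.

Answer: Always true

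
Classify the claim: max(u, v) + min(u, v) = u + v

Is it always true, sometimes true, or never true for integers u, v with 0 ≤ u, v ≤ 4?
The identity holds for every pair in the range. For instance at (u, v) = (0, 2): both sides equal 2.

Answer: Always true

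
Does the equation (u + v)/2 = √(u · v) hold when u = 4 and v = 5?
Fails

Substituting u = 4, v = 5:

LHS = (4 + 5)/2 = 9/2
RHS = √(4 · 5) = 2·√(5) ≈ 4.472

LHS ≠ RHS, so the equation does not hold at this point.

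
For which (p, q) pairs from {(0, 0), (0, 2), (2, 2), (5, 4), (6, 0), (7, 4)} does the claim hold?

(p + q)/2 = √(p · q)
(0, 0), (2, 2)

Testing each pair:
(0, 0): LHS = 0, RHS = 0 → holds
(0, 2): LHS = 1, RHS = 0 → fails
(2, 2): LHS = 2, RHS = 2 → holds
(5, 4): LHS = 9/2, RHS = 2·√(5) ≈ 4.472 → fails
(6, 0): LHS = 3, RHS = 0 → fails
(7, 4): LHS = 11/2, RHS = 2·√(7) ≈ 5.292 → fails

2 of 6 pairs satisfy the claim.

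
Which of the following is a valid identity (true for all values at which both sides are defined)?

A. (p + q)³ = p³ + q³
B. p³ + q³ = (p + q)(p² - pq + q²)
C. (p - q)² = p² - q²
A: fails at (3, 5) — LHS = 512, RHS = 152.
B: holds — e.g. at (0, 1), both sides equal 1.
C: fails at (2, 5) — LHS = 9, RHS = -21.

Answer: B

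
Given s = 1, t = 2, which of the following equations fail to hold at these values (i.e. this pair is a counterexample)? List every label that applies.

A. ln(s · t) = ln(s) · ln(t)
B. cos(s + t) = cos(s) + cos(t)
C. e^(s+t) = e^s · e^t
A, B

Evaluating each claim at the given values:
A. LHS = ln(2) ≈ 0.6931, RHS = 0 → fails here (LHS ≠ RHS)
B. LHS = cos(3) ≈ -0.99, RHS = cos(2) + cos(1) ≈ 0.1242 → fails here (LHS ≠ RHS)
C. LHS = e^3 ≈ 20.09, RHS = e^3 ≈ 20.09 → holds here (LHS = RHS)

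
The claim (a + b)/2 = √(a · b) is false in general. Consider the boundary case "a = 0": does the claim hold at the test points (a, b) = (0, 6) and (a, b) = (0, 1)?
At (0, 6): LHS = 3 ≠ RHS = 0
At (0, 1): LHS = 1/2 ≠ RHS = 0

Answer: No, fails at both test points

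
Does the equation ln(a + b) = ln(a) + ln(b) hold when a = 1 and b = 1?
Fails

Substituting a = 1, b = 1:

LHS = ln(1 + 1) = ln(2) ≈ 0.6931
RHS = ln(1) + ln(1) = 0

LHS ≠ RHS, so the equation does not hold at this point.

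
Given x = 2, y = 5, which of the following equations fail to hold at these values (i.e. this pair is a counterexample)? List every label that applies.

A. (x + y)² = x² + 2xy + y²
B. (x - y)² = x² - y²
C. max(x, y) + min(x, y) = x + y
Evaluating each claim at the given values:
A. LHS = 49, RHS = 49 → holds here (LHS = RHS)
B. LHS = 9, RHS = -21 → fails here (LHS ≠ RHS)
C. LHS = 7, RHS = 7 → holds here (LHS = RHS)

Answer: B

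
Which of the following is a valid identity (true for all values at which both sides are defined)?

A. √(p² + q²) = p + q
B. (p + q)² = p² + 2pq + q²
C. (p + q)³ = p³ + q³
B

A: fails at (1, 4) — LHS = √(17) ≈ 4.123, RHS = 5.
B: holds — e.g. at (5, 5), both sides equal 100.
C: fails at (3, 4) — LHS = 343, RHS = 91.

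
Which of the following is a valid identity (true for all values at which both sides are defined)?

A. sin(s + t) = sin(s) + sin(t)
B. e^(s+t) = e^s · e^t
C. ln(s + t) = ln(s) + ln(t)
A: fails at (3, 7) — LHS = sin(10) ≈ -0.544, RHS = sin(3) + sin(7) ≈ 0.7981.
B: holds — e.g. at (4, 5), both sides equal e^9 ≈ 8103.
C: fails at (3, 3) — LHS = ln(6) ≈ 1.792, RHS = 2·ln(3) ≈ 2.197.

Answer: B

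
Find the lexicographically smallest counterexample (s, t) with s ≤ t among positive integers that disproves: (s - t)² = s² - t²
(s, t) = (1, 2)

At (1, 1): both sides equal 0, so it holds there.

Substituting (1, 2) into the claim:
LHS = (1 - 2)² = 1
RHS = 1² - 2² = -3

Since LHS ≠ RHS, this pair disproves the claim, and no lexicographically smaller pair (s ≤ t, positive integers) does.

For instance (1, 6) is also a counterexample (LHS = 25, RHS = -35), but it's lexicographically larger.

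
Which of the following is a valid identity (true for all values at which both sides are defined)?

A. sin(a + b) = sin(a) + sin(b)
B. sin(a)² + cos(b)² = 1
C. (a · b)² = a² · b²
C

A: fails at (6, 7) — LHS = sin(13) ≈ 0.4202, RHS = sin(6) + sin(7) ≈ 0.3776.
B: fails at (1, 4) — LHS = cos(4)² + sin(1)² ≈ 1.135, RHS = 1.
C: holds — e.g. at (1, 2), both sides equal 4.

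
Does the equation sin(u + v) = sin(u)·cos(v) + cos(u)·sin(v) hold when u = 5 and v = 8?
Holds

Substituting u = 5, v = 8:

LHS = sin(5 + 8) = sin(13) ≈ 0.4202
RHS = sin(5)·cos(8) + cos(5)·sin(8) = sin(5)·cos(8) + sin(8)·cos(5) ≈ 0.4202

LHS = RHS, so the equation holds at this point.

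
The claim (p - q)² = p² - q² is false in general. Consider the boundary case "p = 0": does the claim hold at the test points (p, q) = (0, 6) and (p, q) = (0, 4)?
No, fails at both test points

At (0, 6): LHS = 36 ≠ RHS = -36
At (0, 4): LHS = 16 ≠ RHS = -16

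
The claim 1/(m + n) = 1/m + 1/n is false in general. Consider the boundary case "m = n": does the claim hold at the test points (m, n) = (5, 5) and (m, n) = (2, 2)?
At (5, 5): LHS = 1/10 ≠ RHS = 2/5
At (2, 2): LHS = 1/4 ≠ RHS = 1

Answer: No, fails at both test points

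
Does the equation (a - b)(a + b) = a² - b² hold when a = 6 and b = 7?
Substituting a = 6, b = 7:

LHS = (6 - 7)(6 + 7) = -13
RHS = 6² - 7² = -13

LHS = RHS, so the equation holds at this point.

Answer: Holds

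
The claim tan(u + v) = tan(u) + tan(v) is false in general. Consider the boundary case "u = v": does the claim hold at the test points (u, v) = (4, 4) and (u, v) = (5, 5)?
No, fails at both test points

At (4, 4): LHS = tan(8) ≈ -6.8 ≠ RHS = 2·tan(4) ≈ 2.316
At (5, 5): LHS = tan(10) ≈ 0.6484 ≠ RHS = 2·tan(5) ≈ -6.761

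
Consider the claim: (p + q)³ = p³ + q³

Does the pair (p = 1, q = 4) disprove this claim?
Substituting p = 1, q = 4:
LHS = (1 + 4)³ = 125
RHS = 1³ + 4³ = 65

Since LHS ≠ RHS, this pair disproves the claim.

Answer: Yes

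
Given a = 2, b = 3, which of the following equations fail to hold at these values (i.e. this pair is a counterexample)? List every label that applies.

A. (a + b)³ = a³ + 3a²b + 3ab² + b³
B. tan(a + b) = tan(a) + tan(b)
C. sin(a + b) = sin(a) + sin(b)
Evaluating each claim at the given values:
A. LHS = 125, RHS = 125 → holds here (LHS = RHS)
B. LHS = tan(5) ≈ -3.381, RHS = tan(2) + tan(3) ≈ -2.328 → fails here (LHS ≠ RHS)
C. LHS = sin(5) ≈ -0.9589, RHS = sin(3) + sin(2) ≈ 1.05 → fails here (LHS ≠ RHS)

Answer: B, C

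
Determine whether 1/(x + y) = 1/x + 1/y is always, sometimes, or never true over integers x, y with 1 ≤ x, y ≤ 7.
The claim fails for every pair in the range. For instance at (x, y) = (7, 5): LHS = 1/12, RHS = 12/35.

Answer: Never true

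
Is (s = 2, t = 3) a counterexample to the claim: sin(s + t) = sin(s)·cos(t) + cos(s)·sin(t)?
Substituting s = 2, t = 3:
LHS = sin(2 + 3) = sin(5) ≈ -0.9589
RHS = sin(2)·cos(3) + cos(2)·sin(3) = sin(2)·cos(3) + sin(3)·cos(2) ≈ -0.9589

The sides agree, so this pair does not disprove the claim.

Answer: No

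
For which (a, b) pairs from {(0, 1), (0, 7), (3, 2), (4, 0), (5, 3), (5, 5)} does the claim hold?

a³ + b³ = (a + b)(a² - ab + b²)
Testing each pair:
(0, 1): LHS = 1, RHS = 1 → holds
(0, 7): LHS = 343, RHS = 343 → holds
(3, 2): LHS = 35, RHS = 35 → holds
(4, 0): LHS = 64, RHS = 64 → holds
(5, 3): LHS = 152, RHS = 152 → holds
(5, 5): LHS = 250, RHS = 250 → holds

Every pair satisfies the claim.

Answer: All pairs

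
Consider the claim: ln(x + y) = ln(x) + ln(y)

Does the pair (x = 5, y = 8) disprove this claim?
Yes

Substituting x = 5, y = 8:
LHS = ln(5 + 8) = ln(13) ≈ 2.565
RHS = ln(5) + ln(8) ≈ 3.689

Since LHS ≠ RHS, this pair disproves the claim.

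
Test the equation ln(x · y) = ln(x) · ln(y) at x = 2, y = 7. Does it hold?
Substituting x = 2, y = 7:

LHS = ln(2 · 7) = ln(14) ≈ 2.639
RHS = ln(2) · ln(7) ≈ 1.349

LHS ≠ RHS, so the equation does not hold at this point.

Answer: Fails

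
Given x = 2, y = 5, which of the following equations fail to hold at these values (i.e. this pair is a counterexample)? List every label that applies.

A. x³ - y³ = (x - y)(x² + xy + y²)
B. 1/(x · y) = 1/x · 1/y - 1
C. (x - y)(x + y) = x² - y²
B

Evaluating each claim at the given values:
A. LHS = -117, RHS = -117 → holds here (LHS = RHS)
B. LHS = 1/10, RHS = -9/10 → fails here (LHS ≠ RHS)
C. LHS = -21, RHS = -21 → holds here (LHS = RHS)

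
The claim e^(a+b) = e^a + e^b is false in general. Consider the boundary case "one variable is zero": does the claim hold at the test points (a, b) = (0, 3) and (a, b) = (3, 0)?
No, fails at both test points

At (0, 3): LHS = e^3 ≈ 20.09 ≠ RHS = 1 + e^3 ≈ 21.09
At (3, 0): LHS = e^3 ≈ 20.09 ≠ RHS = 1 + e^3 ≈ 21.09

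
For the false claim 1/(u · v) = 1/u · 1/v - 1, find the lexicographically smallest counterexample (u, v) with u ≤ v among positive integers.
Substituting (1, 1) into the claim:
LHS = 1/(1 · 1) = 1
RHS = 1/1 · 1/1 - 1 = 0

Since LHS ≠ RHS, this pair disproves the claim, and no lexicographically smaller pair (u ≤ v, positive integers) does.

For instance (1, 6) is also a counterexample (LHS = 1/6, RHS = -5/6), but it's lexicographically larger.

Answer: (u, v) = (1, 1)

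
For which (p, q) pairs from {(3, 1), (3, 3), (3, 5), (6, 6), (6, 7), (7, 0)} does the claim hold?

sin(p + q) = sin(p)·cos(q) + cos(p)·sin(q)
All pairs

Testing each pair:
(3, 1): LHS = sin(4) ≈ -0.7568, RHS = sin(1)·cos(3) + sin(3)·cos(1) ≈ -0.7568 → holds
(3, 3): LHS = sin(6) ≈ -0.2794, RHS = 2·sin(3)·cos(3) ≈ -0.2794 → holds
(3, 5): LHS = sin(8) ≈ 0.9894, RHS = sin(3)·cos(5) + sin(5)·cos(3) ≈ 0.9894 → holds
(6, 6): LHS = sin(12) ≈ -0.5366, RHS = 2·sin(6)·cos(6) ≈ -0.5366 → holds
(6, 7): LHS = sin(13) ≈ 0.4202, RHS = sin(6)·cos(7) + sin(7)·cos(6) ≈ 0.4202 → holds
(7, 0): LHS = sin(7) ≈ 0.657, RHS = sin(7) ≈ 0.657 → holds

Every pair satisfies the claim.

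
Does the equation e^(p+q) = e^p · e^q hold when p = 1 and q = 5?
Holds

Substituting p = 1, q = 5:

LHS = e^(1+5) = e^6 ≈ 403.4
RHS = e^1 · e^5 = e^6 ≈ 403.4

LHS = RHS, so the equation holds at this point.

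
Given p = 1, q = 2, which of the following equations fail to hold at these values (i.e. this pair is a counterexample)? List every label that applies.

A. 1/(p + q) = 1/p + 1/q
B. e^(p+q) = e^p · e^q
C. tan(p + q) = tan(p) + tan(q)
A, C

Evaluating each claim at the given values:
A. LHS = 1/3, RHS = 3/2 → fails here (LHS ≠ RHS)
B. LHS = e^3 ≈ 20.09, RHS = e^3 ≈ 20.09 → holds here (LHS = RHS)
C. LHS = tan(3) ≈ -0.1425, RHS = tan(2) + tan(1) ≈ -0.6276 → fails here (LHS ≠ RHS)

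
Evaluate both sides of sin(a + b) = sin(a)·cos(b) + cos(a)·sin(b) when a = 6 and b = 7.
LHS = sin(6 + 7) = sin(13) ≈ 0.4202
RHS = sin(6)·cos(7) + cos(6)·sin(7) = sin(6)·cos(7) + sin(7)·cos(6) ≈ 0.4202

LHS = RHS: the two sides agree.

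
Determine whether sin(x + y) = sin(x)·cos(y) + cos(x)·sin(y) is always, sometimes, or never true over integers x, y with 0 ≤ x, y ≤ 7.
Always true

The identity holds for every pair in the range. For instance at (x, y) = (0, 1): both sides equal sin(1) ≈ 0.8415.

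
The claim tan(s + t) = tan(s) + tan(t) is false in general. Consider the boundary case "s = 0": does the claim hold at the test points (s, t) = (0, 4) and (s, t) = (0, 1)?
At (0, 4): LHS = tan(4) ≈ 1.158, RHS = tan(4) ≈ 1.158 → equal
At (0, 1): LHS = tan(1) ≈ 1.557, RHS = tan(1) ≈ 1.557 → equal

So the claim does hold at both of these boundary points, even though it is not an identity.

Answer: Yes, holds at both test points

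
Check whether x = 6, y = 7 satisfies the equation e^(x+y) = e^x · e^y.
Holds

Substituting x = 6, y = 7:

LHS = e^(6+7) = e^13 ≈ 442413.4
RHS = e^6 · e^7 = e^13 ≈ 442413.4

LHS = RHS, so the equation holds at this point.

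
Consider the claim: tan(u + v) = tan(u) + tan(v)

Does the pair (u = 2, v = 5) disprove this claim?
Yes

Substituting u = 2, v = 5:
LHS = tan(2 + 5) = tan(7) ≈ 0.8714
RHS = tan(2) + tan(5) ≈ -5.566

Since LHS ≠ RHS, this pair disproves the claim.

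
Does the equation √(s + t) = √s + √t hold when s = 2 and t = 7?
Fails

Substituting s = 2, t = 7:

LHS = √(2 + 7) = 3
RHS = √2 + √7 = √(2) + √(7) ≈ 4.06

LHS ≠ RHS, so the equation does not hold at this point.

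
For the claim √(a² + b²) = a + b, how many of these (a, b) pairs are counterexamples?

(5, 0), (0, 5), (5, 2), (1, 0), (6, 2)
2

Testing each pair:
(5, 0): LHS = 5, RHS = 5 → satisfies claim
(0, 5): LHS = 5, RHS = 5 → satisfies claim
(5, 2): LHS = √(29) ≈ 5.385, RHS = 7 → counterexample
(1, 0): LHS = 1, RHS = 1 → satisfies claim
(6, 2): LHS = 2·√(10) ≈ 6.325, RHS = 8 → counterexample

That makes 2 counterexamples.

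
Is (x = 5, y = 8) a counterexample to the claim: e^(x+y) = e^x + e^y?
Substituting x = 5, y = 8:
LHS = e^(5+8) = e^13 ≈ 442413.4
RHS = e^5 + e^8 ≈ 3129

Since LHS ≠ RHS, this pair disproves the claim.

Answer: Yes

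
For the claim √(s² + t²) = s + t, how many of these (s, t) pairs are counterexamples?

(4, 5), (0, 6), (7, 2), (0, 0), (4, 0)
Testing each pair:
(4, 5): LHS = √(41) ≈ 6.403, RHS = 9 → counterexample
(0, 6): LHS = 6, RHS = 6 → satisfies claim
(7, 2): LHS = √(53) ≈ 7.28, RHS = 9 → counterexample
(0, 0): LHS = 0, RHS = 0 → satisfies claim
(4, 0): LHS = 4, RHS = 4 → satisfies claim

That makes 2 counterexamples.

Answer: 2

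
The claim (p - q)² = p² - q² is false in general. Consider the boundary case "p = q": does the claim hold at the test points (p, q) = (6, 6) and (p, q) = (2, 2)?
Yes, holds at both test points

At (6, 6): LHS = 0, RHS = 0 → equal
At (2, 2): LHS = 0, RHS = 0 → equal

So the claim does hold at both of these boundary points, even though it is not an identity.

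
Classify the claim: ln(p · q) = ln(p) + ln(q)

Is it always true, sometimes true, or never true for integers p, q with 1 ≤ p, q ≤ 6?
Always true

The identity holds for every pair in the range. For instance at (p, q) = (2, 3): both sides equal ln(6) ≈ 1.792.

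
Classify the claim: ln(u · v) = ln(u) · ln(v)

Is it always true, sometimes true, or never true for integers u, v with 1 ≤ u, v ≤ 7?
Sometimes true

It holds at (u, v) = (1, 1) (both sides equal 0), but fails at (u, v) = (4, 3) (LHS = ln(12) ≈ 2.485, RHS = ln(3)·ln(4) ≈ 1.523).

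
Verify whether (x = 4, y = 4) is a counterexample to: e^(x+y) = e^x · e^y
Substituting x = 4, y = 4:
LHS = e^(4+4) = e^8 ≈ 2981
RHS = e^4 · e^4 = e^8 ≈ 2981

The sides agree, so this pair does not disprove the claim.

Answer: No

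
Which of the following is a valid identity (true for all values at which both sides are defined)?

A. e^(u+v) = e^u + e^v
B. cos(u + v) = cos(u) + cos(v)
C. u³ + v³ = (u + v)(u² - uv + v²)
A: fails at (2, 7) — LHS = e^9 ≈ 8103, RHS = e^2 + e^7 ≈ 1104.
B: fails at (0, 1) — LHS = cos(1) ≈ 0.5403, RHS = cos(1) + 1 ≈ 1.54.
C: holds — e.g. at (2, 3), both sides equal 35.

Answer: C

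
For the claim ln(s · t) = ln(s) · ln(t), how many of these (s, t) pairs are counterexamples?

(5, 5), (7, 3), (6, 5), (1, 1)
3

Testing each pair:
(5, 5): LHS = ln(25) ≈ 3.219, RHS = ln(5)² ≈ 2.59 → counterexample
(7, 3): LHS = ln(21) ≈ 3.045, RHS = ln(3)·ln(7) ≈ 2.138 → counterexample
(6, 5): LHS = ln(30) ≈ 3.401, RHS = ln(5)·ln(6) ≈ 2.884 → counterexample
(1, 1): LHS = 0, RHS = 0 → satisfies claim

That makes 3 counterexamples.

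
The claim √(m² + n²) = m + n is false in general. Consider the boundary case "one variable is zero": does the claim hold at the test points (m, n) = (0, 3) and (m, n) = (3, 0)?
At (0, 3): LHS = 3, RHS = 3 → equal
At (3, 0): LHS = 3, RHS = 3 → equal

So the claim does hold at both of these boundary points, even though it is not an identity.

Answer: Yes, holds at both test points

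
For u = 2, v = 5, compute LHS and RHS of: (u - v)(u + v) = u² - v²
LHS = (2 - 5)(2 + 5) = -21
RHS = 2² - 5² = -21

LHS = RHS: the two sides agree.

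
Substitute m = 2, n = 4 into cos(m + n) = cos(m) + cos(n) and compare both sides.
LHS = cos(2 + 4) = cos(6) ≈ 0.9602
RHS = cos(2) + cos(4) ≈ -1.07

LHS ≠ RHS (they differ by about 2.03), so the equation does not hold here.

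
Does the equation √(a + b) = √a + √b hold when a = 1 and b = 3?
Fails

Substituting a = 1, b = 3:

LHS = √(1 + 3) = 2
RHS = √1 + √3 = 1 + √(3) ≈ 2.732

LHS ≠ RHS, so the equation does not hold at this point.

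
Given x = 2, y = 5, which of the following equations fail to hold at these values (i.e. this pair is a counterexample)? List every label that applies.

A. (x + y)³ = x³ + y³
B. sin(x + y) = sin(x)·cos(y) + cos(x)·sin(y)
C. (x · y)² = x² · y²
A

Evaluating each claim at the given values:
A. LHS = 343, RHS = 133 → fails here (LHS ≠ RHS)
B. LHS = sin(7) ≈ 0.657, RHS = sin(2)·cos(5) + sin(5)·cos(2) ≈ 0.657 → holds here (LHS = RHS)
C. LHS = 100, RHS = 100 → holds here (LHS = RHS)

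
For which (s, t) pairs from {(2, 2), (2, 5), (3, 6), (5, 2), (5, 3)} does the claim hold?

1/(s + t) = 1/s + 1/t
None

Testing each pair:
(2, 2): LHS = 1/4, RHS = 1 → fails
(2, 5): LHS = 1/7, RHS = 7/10 → fails
(3, 6): LHS = 1/9, RHS = 1/2 → fails
(5, 2): LHS = 1/7, RHS = 7/10 → fails
(5, 3): LHS = 1/8, RHS = 8/15 → fails

No pair satisfies the claim.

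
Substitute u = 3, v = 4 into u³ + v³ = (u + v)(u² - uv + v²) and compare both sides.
LHS = 3³ + 4³ = 91
RHS = (3 + 4)(3² - 3·4 + 4²) = 91

LHS = RHS: the two sides agree.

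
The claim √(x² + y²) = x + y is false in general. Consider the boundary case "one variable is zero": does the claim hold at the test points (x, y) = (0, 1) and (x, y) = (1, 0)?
At (0, 1): LHS = 1, RHS = 1 → equal
At (1, 0): LHS = 1, RHS = 1 → equal

So the claim does hold at both of these boundary points, even though it is not an identity.

Answer: Yes, holds at both test points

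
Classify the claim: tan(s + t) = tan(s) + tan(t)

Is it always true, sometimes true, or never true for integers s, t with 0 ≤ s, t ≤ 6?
It holds at (s, t) = (1, 0) (both sides equal tan(1) ≈ 1.557), but fails at (s, t) = (1, 6) (LHS = tan(7) ≈ 0.8714, RHS = tan(6) + tan(1) ≈ 1.266).

Answer: Sometimes true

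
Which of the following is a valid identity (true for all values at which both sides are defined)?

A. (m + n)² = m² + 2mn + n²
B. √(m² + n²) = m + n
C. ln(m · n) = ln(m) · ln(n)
A: holds — e.g. at (1, 3), both sides equal 16.
B: fails at (2, 4) — LHS = 2·√(5) ≈ 4.472, RHS = 6.
C: fails at (2, 2) — LHS = ln(4) ≈ 1.386, RHS = ln(2)² ≈ 0.4805.

Answer: A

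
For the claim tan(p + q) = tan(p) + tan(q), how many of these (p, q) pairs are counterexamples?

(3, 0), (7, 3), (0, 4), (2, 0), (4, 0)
1

Testing each pair:
(3, 0): LHS = tan(3) ≈ -0.1425, RHS = tan(3) ≈ -0.1425 → satisfies claim
(7, 3): LHS = tan(10) ≈ 0.6484, RHS = tan(3) + tan(7) ≈ 0.7289 → counterexample
(0, 4): LHS = tan(4) ≈ 1.158, RHS = tan(4) ≈ 1.158 → satisfies claim
(2, 0): LHS = tan(2) ≈ -2.185, RHS = tan(2) ≈ -2.185 → satisfies claim
(4, 0): LHS = tan(4) ≈ 1.158, RHS = tan(4) ≈ 1.158 → satisfies claim

That makes 1 counterexample.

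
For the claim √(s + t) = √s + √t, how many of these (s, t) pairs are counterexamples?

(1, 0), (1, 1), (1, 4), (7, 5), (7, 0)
Testing each pair:
(1, 0): LHS = 1, RHS = 1 → satisfies claim
(1, 1): LHS = √(2) ≈ 1.414, RHS = 2 → counterexample
(1, 4): LHS = √(5) ≈ 2.236, RHS = 3 → counterexample
(7, 5): LHS = 2·√(3) ≈ 3.464, RHS = √(5) + √(7) ≈ 4.882 → counterexample
(7, 0): LHS = √(7) ≈ 2.646, RHS = √(7) ≈ 2.646 → satisfies claim

That makes 3 counterexamples.

Answer: 3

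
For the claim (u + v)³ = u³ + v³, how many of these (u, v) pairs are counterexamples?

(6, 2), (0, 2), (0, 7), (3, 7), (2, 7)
Testing each pair:
(6, 2): LHS = 512, RHS = 224 → counterexample
(0, 2): LHS = 8, RHS = 8 → satisfies claim
(0, 7): LHS = 343, RHS = 343 → satisfies claim
(3, 7): LHS = 1000, RHS = 370 → counterexample
(2, 7): LHS = 729, RHS = 351 → counterexample

That makes 3 counterexamples.

Answer: 3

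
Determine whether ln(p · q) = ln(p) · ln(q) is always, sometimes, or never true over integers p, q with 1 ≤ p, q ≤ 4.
Sometimes true

It holds at (p, q) = (1, 1) (both sides equal 0), but fails at (p, q) = (3, 2) (LHS = ln(6) ≈ 1.792, RHS = ln(2)·ln(3) ≈ 0.7615).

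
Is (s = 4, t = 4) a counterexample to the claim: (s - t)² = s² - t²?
Substituting s = 4, t = 4:
LHS = (4 - 4)² = 0
RHS = 4² - 4² = 0

The sides agree, so this pair does not disprove the claim.

Answer: No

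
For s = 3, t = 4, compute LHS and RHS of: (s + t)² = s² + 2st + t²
LHS = (3 + 4)² = 49
RHS = 3² + 2·3·4 + 4² = 49

LHS = RHS: the two sides agree.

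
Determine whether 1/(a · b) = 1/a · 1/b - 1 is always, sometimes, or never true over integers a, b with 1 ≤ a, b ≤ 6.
Never true

The claim fails for every pair in the range. For instance at (a, b) = (2, 2): LHS = 1/4, RHS = -3/4.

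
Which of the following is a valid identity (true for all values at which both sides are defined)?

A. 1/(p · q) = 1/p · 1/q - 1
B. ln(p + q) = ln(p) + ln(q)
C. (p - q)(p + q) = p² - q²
A: fails at (4, 5) — LHS = 1/20, RHS = -19/20.
B: fails at (2, 4) — LHS = ln(6) ≈ 1.792, RHS = ln(2) + ln(4) ≈ 2.079.
C: holds — e.g. at (1, 5), both sides equal -24.

Answer: C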